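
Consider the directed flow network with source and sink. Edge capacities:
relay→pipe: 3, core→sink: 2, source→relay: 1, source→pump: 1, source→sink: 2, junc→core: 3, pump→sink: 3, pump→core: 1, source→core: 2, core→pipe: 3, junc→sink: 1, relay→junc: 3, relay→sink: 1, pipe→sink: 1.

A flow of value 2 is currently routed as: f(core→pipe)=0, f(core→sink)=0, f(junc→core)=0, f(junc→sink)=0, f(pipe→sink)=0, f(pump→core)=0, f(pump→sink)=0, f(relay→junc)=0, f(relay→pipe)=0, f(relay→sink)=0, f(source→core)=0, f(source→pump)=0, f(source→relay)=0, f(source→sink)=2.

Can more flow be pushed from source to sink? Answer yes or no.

Yes

Residual path source→pump→sink has bottleneck 1 > 0.
Pushing 1 along it raises the flow to 3, so the given flow is not maximum.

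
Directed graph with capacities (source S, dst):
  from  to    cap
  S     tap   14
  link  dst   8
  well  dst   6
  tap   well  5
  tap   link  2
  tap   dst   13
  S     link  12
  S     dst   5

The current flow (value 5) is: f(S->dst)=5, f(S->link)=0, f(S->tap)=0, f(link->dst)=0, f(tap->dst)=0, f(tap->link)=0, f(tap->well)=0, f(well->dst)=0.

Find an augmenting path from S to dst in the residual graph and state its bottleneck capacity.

Residual along S->tap->dst: S->tap: 14, tap->dst: 13.
Bottleneck = min = 13.

S->tap->dst, bottleneck 13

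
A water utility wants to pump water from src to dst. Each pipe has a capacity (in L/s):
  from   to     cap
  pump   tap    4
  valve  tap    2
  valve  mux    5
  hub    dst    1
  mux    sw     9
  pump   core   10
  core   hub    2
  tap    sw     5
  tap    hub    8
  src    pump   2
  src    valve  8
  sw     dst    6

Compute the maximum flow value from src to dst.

7

Augment src→pump→core→hub→dst: bottleneck 1. Total 1.
Augment src→pump→tap→sw→dst: bottleneck 1. Total 2.
Augment src→valve→tap→sw→dst: bottleneck 2. Total 4.
Augment src→valve→mux→sw→dst: bottleneck 3. Total 7.
No augmenting path remains in the residual graph.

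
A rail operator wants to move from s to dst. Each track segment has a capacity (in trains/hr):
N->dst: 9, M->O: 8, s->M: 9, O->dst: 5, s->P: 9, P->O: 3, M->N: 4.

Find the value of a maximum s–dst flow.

Augment s->M->N->dst: bottleneck 4. Total 4.
Augment s->M->O->dst: bottleneck 5. Total 9.
No augmenting path remains in the residual graph.

9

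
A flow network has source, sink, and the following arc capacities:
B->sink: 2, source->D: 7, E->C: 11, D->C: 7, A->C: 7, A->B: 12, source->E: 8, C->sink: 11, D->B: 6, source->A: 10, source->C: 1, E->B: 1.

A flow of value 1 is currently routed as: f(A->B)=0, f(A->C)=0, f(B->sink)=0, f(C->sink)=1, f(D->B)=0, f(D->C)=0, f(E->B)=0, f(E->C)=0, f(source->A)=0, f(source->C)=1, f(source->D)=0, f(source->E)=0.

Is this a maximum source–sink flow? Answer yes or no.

No

Residual path source->A->B->sink has bottleneck 2 > 0.
Pushing 2 along it raises the flow to 3, so the given flow is not maximum.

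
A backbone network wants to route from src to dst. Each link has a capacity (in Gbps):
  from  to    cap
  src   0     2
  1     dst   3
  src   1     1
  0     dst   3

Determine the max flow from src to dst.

Augment src->1->dst: bottleneck 1. Total 1.
Augment src->0->dst: bottleneck 2. Total 3.
No augmenting path remains in the residual graph.

3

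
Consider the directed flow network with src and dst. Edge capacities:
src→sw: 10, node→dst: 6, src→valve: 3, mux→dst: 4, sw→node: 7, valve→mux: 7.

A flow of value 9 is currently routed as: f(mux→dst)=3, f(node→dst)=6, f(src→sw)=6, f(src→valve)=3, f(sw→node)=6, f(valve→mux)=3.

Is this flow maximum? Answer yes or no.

Yes

Residual reachable from src: {node, src, sw}; dst is not reachable.
Saturated cut: src→valve, node→dst with total capacity 9 = current flow value. Flow is maximum.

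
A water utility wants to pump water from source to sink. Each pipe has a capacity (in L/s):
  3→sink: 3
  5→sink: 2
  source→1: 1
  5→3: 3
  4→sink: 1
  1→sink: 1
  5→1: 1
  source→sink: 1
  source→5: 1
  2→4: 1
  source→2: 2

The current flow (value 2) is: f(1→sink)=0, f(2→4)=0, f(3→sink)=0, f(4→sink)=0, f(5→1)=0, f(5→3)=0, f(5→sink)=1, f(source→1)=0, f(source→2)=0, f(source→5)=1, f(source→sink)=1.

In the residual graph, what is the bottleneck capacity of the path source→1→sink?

Residual capacities along the path: source→1: 1, 1→sink: 1.
Minimum is 1.

1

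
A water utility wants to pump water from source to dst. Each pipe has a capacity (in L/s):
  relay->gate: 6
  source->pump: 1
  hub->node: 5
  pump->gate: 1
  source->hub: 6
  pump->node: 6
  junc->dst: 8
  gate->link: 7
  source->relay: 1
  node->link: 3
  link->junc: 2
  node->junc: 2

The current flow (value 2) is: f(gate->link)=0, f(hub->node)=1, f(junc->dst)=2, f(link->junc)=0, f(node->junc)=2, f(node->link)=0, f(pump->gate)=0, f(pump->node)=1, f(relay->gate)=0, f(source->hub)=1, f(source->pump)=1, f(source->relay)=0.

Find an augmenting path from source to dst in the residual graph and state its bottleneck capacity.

Residual along source->hub->node->link->junc->dst: source->hub: 5, hub->node: 4, node->link: 3, link->junc: 2, junc->dst: 6.
Bottleneck = min = 2.

source->hub->node->link->junc->dst, bottleneck 2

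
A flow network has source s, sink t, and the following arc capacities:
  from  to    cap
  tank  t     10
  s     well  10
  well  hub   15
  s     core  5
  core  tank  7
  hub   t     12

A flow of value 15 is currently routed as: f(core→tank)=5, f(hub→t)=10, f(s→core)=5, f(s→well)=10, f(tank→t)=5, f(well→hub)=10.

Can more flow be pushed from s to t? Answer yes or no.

No

Residual reachable from s: {s}; t is not reachable.
Saturated cut: s→well, s→core with total capacity 15 = current flow value. Flow is maximum.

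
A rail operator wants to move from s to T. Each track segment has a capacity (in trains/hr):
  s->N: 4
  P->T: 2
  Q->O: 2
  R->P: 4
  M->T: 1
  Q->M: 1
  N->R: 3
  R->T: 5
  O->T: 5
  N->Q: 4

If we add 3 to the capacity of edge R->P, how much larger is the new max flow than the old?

Original max flow = 4.
Edge R->P does not cross the min cut (source side {s}), so extra capacity there cannot help.
New max flow = 4. Increase = 0.

0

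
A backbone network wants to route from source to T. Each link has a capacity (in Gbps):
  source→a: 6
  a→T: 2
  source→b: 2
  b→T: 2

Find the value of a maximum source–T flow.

4

Augment source→a→T: bottleneck 2. Total 2.
Augment source→b→T: bottleneck 2. Total 4.
No augmenting path remains in the residual graph.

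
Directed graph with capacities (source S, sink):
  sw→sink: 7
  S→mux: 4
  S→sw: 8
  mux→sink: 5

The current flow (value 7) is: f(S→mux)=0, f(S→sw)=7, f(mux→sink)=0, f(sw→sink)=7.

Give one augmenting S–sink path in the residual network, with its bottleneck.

S→mux→sink, bottleneck 4

Residual along S→mux→sink: S→mux: 4, mux→sink: 5.
Bottleneck = min = 4.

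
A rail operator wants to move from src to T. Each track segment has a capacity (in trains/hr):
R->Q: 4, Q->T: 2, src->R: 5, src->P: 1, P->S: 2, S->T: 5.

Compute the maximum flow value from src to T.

Augment src->P->S->T: bottleneck 1. Total 1.
Augment src->R->Q->T: bottleneck 2. Total 3.
No augmenting path remains in the residual graph.

3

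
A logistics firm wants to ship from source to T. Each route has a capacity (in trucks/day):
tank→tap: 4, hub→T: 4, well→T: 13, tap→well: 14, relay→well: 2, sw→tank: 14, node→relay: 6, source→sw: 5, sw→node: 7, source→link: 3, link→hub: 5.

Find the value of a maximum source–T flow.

Augment source→link→hub→T: bottleneck 3. Total 3.
Augment source→sw→tank→tap→well→T: bottleneck 4. Total 7.
Augment source→sw→node→relay→well→T: bottleneck 1. Total 8.
No augmenting path remains in the residual graph.

8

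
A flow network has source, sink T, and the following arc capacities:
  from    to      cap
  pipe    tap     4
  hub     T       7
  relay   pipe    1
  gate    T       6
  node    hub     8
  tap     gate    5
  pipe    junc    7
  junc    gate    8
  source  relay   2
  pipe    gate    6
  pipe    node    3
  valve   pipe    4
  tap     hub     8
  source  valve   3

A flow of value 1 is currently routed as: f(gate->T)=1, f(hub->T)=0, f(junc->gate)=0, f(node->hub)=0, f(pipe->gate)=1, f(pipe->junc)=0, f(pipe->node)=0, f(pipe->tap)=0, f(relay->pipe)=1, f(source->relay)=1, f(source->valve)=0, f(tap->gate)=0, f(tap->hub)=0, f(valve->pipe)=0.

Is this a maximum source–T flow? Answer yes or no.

No

Residual path source->valve->pipe->gate->T has bottleneck 3 > 0.
Pushing 3 along it raises the flow to 4, so the given flow is not maximum.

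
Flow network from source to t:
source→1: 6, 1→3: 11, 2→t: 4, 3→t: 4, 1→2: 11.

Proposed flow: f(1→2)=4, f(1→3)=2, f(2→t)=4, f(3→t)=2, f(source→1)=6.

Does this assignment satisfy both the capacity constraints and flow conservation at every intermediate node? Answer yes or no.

Yes

Every edge has 0 ≤ f(e) ≤ cap(e).
At each intermediate node, inflow equals outflow.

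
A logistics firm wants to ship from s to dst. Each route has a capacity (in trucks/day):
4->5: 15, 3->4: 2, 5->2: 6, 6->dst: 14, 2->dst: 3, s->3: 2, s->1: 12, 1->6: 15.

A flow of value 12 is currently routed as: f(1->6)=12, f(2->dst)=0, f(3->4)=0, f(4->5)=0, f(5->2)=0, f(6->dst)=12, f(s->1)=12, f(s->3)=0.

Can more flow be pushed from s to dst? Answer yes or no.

Residual path s->3->4->5->2->dst has bottleneck 2 > 0.
Pushing 2 along it raises the flow to 14, so the given flow is not maximum.

Yes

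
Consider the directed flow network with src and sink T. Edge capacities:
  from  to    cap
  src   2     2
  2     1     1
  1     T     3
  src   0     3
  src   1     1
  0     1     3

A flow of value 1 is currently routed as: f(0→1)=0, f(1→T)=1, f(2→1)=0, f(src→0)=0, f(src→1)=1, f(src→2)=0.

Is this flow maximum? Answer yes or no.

Residual path src→2→1→T has bottleneck 1 > 0.
Pushing 1 along it raises the flow to 2, so the given flow is not maximum.

No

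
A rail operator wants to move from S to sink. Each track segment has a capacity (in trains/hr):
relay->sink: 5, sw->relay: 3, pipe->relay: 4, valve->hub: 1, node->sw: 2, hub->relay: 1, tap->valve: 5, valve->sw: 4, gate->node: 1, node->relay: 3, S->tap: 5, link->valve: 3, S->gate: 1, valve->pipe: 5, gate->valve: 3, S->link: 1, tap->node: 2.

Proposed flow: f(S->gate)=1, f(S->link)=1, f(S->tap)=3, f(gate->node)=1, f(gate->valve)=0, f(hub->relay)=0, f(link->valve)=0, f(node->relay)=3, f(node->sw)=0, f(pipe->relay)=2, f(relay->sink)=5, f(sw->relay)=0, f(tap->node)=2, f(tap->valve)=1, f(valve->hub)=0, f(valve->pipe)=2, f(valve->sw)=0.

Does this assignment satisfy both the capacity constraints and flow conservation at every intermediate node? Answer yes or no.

No

Conservation fails at link: inflow 1 ≠ outflow 0.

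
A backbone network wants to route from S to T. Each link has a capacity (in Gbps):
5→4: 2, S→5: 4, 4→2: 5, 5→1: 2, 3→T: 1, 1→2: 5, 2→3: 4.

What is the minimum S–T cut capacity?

1

Max flow = 1 (via 1 augmenting path).
In the residual at optimum, the set reachable from S is {1, 2, 3, 4, 5, S}.
Cut edges: 3→T (cap 1). Sum = 1.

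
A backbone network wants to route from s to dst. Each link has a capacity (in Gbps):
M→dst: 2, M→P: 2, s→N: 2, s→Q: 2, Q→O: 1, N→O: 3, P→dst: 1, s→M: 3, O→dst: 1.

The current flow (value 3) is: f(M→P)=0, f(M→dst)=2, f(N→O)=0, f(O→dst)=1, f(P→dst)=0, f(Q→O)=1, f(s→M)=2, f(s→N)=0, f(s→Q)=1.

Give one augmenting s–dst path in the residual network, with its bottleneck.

s→M→P→dst, bottleneck 1

Residual along s→M→P→dst: s→M: 1, M→P: 2, P→dst: 1.
Bottleneck = min = 1.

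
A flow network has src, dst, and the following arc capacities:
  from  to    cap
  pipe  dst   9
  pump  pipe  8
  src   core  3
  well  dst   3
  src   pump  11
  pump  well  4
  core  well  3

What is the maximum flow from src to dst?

Augment src→pump→pipe→dst: bottleneck 8. Total 8.
Augment src→pump→well→dst: bottleneck 3. Total 11.
No augmenting path remains in the residual graph.

11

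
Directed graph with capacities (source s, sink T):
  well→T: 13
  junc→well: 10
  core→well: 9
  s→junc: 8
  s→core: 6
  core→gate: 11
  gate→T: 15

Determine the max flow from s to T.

Augment s→core→gate→T: bottleneck 6. Total 6.
Augment s→junc→well→T: bottleneck 8. Total 14.
No augmenting path remains in the residual graph.

14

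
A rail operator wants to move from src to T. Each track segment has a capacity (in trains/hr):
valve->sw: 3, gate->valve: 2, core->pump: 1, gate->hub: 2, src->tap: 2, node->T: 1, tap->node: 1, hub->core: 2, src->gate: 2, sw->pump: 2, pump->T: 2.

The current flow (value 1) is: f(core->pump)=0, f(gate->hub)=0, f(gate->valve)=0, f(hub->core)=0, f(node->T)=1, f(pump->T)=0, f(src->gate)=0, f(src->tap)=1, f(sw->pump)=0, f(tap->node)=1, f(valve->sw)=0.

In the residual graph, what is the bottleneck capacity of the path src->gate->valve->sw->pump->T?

2

Residual capacities along the path: src->gate: 2, gate->valve: 2, valve->sw: 3, sw->pump: 2, pump->T: 2.
Minimum is 2.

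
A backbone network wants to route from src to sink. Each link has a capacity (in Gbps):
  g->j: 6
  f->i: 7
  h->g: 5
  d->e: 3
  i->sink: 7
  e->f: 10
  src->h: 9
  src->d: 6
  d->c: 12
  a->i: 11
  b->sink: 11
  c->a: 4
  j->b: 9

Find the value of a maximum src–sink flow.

11

Augment src->h->g->j->b->sink: bottleneck 5. Total 5.
Augment src->d->c->a->i->sink: bottleneck 4. Total 9.
Augment src->d->e->f->i->sink: bottleneck 2. Total 11.
No augmenting path remains in the residual graph.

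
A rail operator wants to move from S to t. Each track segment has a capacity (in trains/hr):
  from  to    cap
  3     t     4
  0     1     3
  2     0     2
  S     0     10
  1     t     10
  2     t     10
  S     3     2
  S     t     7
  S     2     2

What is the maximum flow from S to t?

14

Augment S->t: bottleneck 7. Total 7.
Augment S->2->t: bottleneck 2. Total 9.
Augment S->3->t: bottleneck 2. Total 11.
Augment S->0->1->t: bottleneck 3. Total 14.
No augmenting path remains in the residual graph.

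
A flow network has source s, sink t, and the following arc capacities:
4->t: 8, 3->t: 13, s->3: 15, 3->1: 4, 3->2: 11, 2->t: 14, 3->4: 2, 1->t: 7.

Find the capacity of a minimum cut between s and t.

15

Max flow = 15 (via 2 augmenting paths).
In the residual at optimum, the set reachable from s is {s}.
Cut edges: s->3 (cap 15). Sum = 15.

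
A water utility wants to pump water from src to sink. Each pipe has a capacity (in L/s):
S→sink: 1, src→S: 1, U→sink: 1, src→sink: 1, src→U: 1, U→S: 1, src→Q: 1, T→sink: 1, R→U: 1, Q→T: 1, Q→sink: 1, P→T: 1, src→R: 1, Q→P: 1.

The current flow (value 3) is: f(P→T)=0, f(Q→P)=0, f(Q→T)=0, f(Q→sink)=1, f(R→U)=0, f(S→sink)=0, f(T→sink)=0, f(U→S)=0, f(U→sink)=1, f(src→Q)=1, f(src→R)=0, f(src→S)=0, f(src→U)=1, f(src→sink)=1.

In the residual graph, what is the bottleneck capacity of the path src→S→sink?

Residual capacities along the path: src→S: 1, S→sink: 1.
Minimum is 1.

1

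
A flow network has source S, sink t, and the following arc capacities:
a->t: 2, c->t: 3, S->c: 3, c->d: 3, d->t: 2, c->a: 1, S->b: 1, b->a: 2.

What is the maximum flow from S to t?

Augment S->c->t: bottleneck 3. Total 3.
Augment S->b->a->t: bottleneck 1. Total 4.
No augmenting path remains in the residual graph.

4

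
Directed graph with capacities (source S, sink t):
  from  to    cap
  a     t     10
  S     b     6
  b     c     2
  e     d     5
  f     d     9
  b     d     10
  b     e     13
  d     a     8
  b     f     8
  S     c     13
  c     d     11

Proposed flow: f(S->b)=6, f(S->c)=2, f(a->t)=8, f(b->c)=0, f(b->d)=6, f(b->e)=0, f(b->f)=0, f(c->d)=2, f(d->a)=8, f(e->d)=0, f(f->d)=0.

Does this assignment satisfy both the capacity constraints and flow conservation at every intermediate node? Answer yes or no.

Every edge has 0 ≤ f(e) ≤ cap(e).
At each intermediate node, inflow equals outflow.

Yes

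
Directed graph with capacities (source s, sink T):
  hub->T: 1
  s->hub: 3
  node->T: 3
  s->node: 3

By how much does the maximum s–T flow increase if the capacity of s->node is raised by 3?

Original max flow = 4.
Even with extra capacity on s->node, another cut of capacity 4 remains binding.
New max flow = 4. Increase = 0.

0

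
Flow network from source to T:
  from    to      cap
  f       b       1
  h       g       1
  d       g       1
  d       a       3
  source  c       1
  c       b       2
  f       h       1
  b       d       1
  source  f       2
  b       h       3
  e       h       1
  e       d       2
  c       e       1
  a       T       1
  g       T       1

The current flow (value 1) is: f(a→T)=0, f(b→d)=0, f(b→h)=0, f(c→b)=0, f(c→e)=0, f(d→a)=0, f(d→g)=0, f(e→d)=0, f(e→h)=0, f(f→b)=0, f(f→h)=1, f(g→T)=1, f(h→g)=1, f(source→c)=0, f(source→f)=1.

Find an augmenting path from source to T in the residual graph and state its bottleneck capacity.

source→f→b→d→a→T, bottleneck 1

Residual along source→f→b→d→a→T: source→f: 1, f→b: 1, b→d: 1, d→a: 3, a→T: 1.
Bottleneck = min = 1.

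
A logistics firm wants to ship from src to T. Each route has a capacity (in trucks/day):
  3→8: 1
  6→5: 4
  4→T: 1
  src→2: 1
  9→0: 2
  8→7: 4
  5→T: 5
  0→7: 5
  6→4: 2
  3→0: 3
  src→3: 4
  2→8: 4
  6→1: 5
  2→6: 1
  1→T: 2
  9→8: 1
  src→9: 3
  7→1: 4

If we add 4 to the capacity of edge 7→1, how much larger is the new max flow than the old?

0

Original max flow = 3.
Edge 7→1 does not cross the min cut (source side {0, 1, 3, 7, 8, 9, src}), so extra capacity there cannot help.
New max flow = 3. Increase = 0.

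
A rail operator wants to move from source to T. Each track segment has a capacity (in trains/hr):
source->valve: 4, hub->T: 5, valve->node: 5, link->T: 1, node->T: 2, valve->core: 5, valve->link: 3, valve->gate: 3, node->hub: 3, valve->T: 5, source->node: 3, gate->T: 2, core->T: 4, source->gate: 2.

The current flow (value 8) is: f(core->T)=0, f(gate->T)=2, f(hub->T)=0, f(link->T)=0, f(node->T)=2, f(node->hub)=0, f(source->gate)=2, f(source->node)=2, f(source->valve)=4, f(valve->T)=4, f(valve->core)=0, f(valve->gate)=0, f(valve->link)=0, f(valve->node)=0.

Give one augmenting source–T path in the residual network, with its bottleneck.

Residual along source->node->hub->T: source->node: 1, node->hub: 3, hub->T: 5.
Bottleneck = min = 1.

source->node->hub->T, bottleneck 1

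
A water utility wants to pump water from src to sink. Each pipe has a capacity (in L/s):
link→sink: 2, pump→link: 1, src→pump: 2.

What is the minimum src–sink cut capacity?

Max flow = 1 (via 1 augmenting path).
In the residual at optimum, the set reachable from src is {pump, src}.
Cut edges: pump→link (cap 1). Sum = 1.

1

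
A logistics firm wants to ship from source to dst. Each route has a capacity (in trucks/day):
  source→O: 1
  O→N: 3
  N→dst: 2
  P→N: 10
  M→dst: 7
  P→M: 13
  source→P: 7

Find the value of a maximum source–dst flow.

Augment source→O→N→dst: bottleneck 1. Total 1.
Augment source→P→N→dst: bottleneck 1. Total 2.
Augment source→P→M→dst: bottleneck 6. Total 8.
No augmenting path remains in the residual graph.

8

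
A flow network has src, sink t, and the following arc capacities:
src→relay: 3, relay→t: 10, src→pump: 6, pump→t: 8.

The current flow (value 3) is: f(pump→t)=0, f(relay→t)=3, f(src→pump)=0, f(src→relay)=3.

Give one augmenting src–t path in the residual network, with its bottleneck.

src→pump→t, bottleneck 6

Residual along src→pump→t: src→pump: 6, pump→t: 8.
Bottleneck = min = 6.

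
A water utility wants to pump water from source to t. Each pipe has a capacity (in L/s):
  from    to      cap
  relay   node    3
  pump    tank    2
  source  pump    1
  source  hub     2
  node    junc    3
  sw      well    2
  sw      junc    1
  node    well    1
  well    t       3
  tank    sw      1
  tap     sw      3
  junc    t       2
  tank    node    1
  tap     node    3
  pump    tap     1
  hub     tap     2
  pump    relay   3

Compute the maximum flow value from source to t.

Augment source→hub→tap→sw→well→t: bottleneck 2. Total 2.
Augment source→pump→tap→sw→junc→t: bottleneck 1. Total 3.
No augmenting path remains in the residual graph.

3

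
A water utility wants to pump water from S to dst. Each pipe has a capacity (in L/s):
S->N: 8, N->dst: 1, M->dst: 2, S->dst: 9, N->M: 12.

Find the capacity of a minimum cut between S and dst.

Max flow = 12 (via 3 augmenting paths).
In the residual at optimum, the set reachable from S is {M, N, S}.
Cut edges: S->dst (cap 9), N->dst (cap 1), M->dst (cap 2). Sum = 12.

12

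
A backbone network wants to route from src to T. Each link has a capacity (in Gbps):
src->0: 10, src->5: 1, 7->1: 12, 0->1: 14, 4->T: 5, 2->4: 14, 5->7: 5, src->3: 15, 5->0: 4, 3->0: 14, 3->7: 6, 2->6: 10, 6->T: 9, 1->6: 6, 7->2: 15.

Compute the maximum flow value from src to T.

13

Augment src->0->1->6->T: bottleneck 6. Total 6.
Augment src->5->7->2->6->T: bottleneck 1. Total 7.
Augment src->3->7->2->6->T: bottleneck 2. Total 9.
Augment src->3->7->2->4->T: bottleneck 4. Total 13.
No augmenting path remains in the residual graph.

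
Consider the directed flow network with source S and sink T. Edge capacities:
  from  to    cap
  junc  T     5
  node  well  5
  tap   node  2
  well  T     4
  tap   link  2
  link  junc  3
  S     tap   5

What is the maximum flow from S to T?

4

Augment S→tap→node→well→T: bottleneck 2. Total 2.
Augment S→tap→link→junc→T: bottleneck 2. Total 4.
No augmenting path remains in the residual graph.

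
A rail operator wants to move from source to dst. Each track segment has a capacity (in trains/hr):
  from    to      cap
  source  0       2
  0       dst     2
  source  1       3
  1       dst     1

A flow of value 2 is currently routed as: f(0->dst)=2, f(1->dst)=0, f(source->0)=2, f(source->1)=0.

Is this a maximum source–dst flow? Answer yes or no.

No

Residual path source->1->dst has bottleneck 1 > 0.
Pushing 1 along it raises the flow to 3, so the given flow is not maximum.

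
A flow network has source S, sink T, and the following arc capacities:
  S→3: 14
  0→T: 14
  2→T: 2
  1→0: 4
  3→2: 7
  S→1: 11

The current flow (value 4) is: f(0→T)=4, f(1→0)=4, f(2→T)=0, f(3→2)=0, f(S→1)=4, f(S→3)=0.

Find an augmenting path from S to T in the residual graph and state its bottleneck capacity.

S→3→2→T, bottleneck 2

Residual along S→3→2→T: S→3: 14, 3→2: 7, 2→T: 2.
Bottleneck = min = 2.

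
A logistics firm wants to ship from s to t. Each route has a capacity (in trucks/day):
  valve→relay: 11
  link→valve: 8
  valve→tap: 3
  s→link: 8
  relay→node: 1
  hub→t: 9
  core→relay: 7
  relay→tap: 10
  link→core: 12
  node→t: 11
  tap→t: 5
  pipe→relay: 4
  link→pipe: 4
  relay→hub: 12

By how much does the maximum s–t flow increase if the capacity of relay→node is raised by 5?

0

Original max flow = 8.
Edge relay→node does not cross the min cut (source side {s}), so extra capacity there cannot help.
New max flow = 8. Increase = 0.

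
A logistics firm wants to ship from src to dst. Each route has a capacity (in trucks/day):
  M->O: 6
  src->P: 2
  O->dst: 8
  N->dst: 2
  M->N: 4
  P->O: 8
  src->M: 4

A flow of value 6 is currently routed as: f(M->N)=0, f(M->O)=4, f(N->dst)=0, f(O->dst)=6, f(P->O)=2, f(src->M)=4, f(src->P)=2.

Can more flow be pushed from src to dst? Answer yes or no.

Residual reachable from src: {src}; dst is not reachable.
Saturated cut: src->P, src->M with total capacity 6 = current flow value. Flow is maximum.

No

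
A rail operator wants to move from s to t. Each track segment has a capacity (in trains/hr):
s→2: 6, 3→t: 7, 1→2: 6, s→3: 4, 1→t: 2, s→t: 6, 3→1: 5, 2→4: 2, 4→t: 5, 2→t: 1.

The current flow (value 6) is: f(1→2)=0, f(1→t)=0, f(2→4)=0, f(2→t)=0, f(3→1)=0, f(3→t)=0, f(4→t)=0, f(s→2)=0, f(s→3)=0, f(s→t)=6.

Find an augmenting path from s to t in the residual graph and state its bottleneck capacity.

s→3→t, bottleneck 4

Residual along s→3→t: s→3: 4, 3→t: 7.
Bottleneck = min = 4.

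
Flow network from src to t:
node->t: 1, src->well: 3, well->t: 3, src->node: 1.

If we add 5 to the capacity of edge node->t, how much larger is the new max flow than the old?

Original max flow = 4.
Edge node->t does not cross the min cut (source side {src}), so extra capacity there cannot help.
New max flow = 4. Increase = 0.

0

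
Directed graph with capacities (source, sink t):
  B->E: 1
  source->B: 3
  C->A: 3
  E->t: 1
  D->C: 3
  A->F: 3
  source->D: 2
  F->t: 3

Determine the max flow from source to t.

3

Augment source->B->E->t: bottleneck 1. Total 1.
Augment source->D->C->A->F->t: bottleneck 2. Total 3.
No augmenting path remains in the residual graph.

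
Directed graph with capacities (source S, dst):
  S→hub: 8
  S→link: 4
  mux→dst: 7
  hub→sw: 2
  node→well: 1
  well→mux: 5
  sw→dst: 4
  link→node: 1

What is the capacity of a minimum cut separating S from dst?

Max flow = 3 (via 2 augmenting paths).
In the residual at optimum, the set reachable from S is {S, hub, link}.
Cut edges: link→node (cap 1), hub→sw (cap 2). Sum = 3.

3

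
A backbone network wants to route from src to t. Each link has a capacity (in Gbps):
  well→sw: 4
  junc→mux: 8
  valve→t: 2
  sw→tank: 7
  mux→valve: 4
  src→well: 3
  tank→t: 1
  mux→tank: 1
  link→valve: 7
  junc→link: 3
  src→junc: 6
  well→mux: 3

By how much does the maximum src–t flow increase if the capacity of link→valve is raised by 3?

0

Original max flow = 3.
Edge link→valve does not cross the min cut (source side {junc, link, mux, src, sw, tank, valve, well}), so extra capacity there cannot help.
New max flow = 3. Increase = 0.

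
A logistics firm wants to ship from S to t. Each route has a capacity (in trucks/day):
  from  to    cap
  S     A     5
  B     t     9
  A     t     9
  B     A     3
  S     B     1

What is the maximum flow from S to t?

6

Augment S→B→t: bottleneck 1. Total 1.
Augment S→A→t: bottleneck 5. Total 6.
No augmenting path remains in the residual graph.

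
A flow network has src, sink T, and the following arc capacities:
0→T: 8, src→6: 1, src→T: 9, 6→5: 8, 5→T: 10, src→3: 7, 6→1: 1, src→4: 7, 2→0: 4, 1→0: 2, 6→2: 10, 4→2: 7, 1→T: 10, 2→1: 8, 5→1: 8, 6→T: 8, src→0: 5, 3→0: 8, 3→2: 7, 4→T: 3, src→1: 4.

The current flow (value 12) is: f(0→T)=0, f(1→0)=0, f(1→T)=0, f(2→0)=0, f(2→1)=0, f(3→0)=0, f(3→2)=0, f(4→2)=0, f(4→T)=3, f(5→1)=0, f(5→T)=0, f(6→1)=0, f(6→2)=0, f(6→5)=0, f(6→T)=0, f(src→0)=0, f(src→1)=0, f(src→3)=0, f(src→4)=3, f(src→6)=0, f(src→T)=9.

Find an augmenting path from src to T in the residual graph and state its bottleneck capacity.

src→6→T, bottleneck 1

Residual along src→6→T: src→6: 1, 6→T: 8.
Bottleneck = min = 1.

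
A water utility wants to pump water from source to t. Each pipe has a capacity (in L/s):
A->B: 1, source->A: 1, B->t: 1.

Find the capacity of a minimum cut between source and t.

1

Max flow = 1 (via 1 augmenting path).
In the residual at optimum, the set reachable from source is {source}.
Cut edges: source->A (cap 1). Sum = 1.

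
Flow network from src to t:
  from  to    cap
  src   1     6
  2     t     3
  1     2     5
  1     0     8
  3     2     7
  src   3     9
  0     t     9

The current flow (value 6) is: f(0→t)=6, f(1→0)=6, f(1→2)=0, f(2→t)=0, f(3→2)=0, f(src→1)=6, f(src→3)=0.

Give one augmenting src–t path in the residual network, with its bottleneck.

Residual along src→3→2→t: src→3: 9, 3→2: 7, 2→t: 3.
Bottleneck = min = 3.

src→3→2→t, bottleneck 3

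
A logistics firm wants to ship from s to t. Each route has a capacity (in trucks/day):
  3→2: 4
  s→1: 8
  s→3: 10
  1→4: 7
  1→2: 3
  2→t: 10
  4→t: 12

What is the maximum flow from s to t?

Augment s→1→4→t: bottleneck 7. Total 7.
Augment s→1→2→t: bottleneck 1. Total 8.
Augment s→3→2→t: bottleneck 4. Total 12.
No augmenting path remains in the residual graph.

12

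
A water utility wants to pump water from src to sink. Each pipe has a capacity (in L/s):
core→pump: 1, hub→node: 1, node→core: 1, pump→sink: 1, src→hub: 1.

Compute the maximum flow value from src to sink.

1

Augment src→hub→node→core→pump→sink: bottleneck 1. Total 1.
No augmenting path remains in the residual graph.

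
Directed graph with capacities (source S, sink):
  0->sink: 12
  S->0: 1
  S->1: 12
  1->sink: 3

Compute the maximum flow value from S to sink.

Augment S->0->sink: bottleneck 1. Total 1.
Augment S->1->sink: bottleneck 3. Total 4.
No augmenting path remains in the residual graph.

4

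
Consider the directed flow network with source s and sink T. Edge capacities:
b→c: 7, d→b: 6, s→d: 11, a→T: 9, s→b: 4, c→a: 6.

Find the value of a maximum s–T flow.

6

Augment s→b→c→a→T: bottleneck 4. Total 4.
Augment s→d→b→c→a→T: bottleneck 2. Total 6.
No augmenting path remains in the residual graph.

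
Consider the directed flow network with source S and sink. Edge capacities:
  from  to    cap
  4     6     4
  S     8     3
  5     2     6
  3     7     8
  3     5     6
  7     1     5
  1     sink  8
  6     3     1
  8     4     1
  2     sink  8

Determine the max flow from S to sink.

1

Augment S→8→4→6→3→5→2→sink: bottleneck 1. Total 1.
No augmenting path remains in the residual graph.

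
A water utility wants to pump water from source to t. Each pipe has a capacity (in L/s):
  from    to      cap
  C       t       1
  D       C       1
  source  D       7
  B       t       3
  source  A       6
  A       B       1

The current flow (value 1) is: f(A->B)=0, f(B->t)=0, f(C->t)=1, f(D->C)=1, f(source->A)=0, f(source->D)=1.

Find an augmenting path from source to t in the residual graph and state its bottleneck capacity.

source->A->B->t, bottleneck 1

Residual along source->A->B->t: source->A: 6, A->B: 1, B->t: 3.
Bottleneck = min = 1.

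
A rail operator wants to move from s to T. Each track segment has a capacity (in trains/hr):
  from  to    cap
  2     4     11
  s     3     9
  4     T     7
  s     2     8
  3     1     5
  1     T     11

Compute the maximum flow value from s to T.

Augment s->2->4->T: bottleneck 7. Total 7.
Augment s->3->1->T: bottleneck 5. Total 12.
No augmenting path remains in the residual graph.

12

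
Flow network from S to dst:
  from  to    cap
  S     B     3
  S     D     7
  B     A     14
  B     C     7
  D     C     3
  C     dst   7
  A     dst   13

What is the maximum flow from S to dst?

Augment S→B→A→dst: bottleneck 3. Total 3.
Augment S→D→C→dst: bottleneck 3. Total 6.
No augmenting path remains in the residual graph.

6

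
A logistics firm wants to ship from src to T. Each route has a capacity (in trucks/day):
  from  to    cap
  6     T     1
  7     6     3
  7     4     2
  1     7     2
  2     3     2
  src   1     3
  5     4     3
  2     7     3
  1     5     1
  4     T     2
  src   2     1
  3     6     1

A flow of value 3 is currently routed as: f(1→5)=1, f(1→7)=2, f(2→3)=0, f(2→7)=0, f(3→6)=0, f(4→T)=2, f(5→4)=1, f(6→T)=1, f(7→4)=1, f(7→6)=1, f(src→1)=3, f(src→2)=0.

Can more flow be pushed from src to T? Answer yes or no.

Residual reachable from src: {1, 2, 3, 4, 5, 6, 7, src}; T is not reachable.
Saturated cut: 4→T, 6→T with total capacity 3 = current flow value. Flow is maximum.

No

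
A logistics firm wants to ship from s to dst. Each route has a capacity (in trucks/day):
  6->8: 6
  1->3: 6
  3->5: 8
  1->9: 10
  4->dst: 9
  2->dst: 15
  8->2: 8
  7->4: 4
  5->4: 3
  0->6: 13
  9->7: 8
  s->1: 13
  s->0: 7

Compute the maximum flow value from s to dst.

Augment s->1->9->7->4->dst: bottleneck 4. Total 4.
Augment s->1->3->5->4->dst: bottleneck 3. Total 7.
Augment s->0->6->8->2->dst: bottleneck 6. Total 13.
No augmenting path remains in the residual graph.

13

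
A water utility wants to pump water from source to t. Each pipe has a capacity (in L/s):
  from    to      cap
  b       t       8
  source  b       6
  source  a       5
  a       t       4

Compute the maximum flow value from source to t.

10

Augment source->b->t: bottleneck 6. Total 6.
Augment source->a->t: bottleneck 4. Total 10.
No augmenting path remains in the residual graph.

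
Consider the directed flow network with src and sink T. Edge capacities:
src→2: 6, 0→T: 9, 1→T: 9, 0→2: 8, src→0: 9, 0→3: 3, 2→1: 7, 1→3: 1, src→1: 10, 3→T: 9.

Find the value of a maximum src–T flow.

Augment src→0→T: bottleneck 9. Total 9.
Augment src→1→T: bottleneck 9. Total 18.
Augment src→1→3→T: bottleneck 1. Total 19.
No augmenting path remains in the residual graph.

19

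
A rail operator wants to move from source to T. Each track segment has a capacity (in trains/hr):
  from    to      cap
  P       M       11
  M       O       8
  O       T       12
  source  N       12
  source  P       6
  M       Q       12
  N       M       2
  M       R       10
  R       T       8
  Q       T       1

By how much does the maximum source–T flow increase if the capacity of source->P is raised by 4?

4

Original max flow = 8.
After raising cap(source->P), augmenting paths through that edge carry 4 more units.
New max flow = 12. Increase = 4.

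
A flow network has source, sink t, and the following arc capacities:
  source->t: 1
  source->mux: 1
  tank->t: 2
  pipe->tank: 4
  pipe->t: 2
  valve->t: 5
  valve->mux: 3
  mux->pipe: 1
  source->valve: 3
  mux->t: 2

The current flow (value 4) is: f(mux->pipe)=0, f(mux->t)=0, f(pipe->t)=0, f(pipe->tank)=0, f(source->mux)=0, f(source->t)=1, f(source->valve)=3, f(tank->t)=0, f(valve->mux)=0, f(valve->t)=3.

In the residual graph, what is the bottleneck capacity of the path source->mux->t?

Residual capacities along the path: source->mux: 1, mux->t: 2.
Minimum is 1.

1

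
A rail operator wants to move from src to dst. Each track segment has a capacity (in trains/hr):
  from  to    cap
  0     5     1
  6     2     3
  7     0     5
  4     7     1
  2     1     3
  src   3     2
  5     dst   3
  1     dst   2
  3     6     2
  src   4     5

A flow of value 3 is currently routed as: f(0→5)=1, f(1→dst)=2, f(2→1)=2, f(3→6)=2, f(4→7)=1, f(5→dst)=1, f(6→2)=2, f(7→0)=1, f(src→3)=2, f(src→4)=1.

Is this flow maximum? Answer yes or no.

Residual reachable from src: {4, src}; dst is not reachable.
Saturated cut: 4→7, src→3 with total capacity 3 = current flow value. Flow is maximum.

Yes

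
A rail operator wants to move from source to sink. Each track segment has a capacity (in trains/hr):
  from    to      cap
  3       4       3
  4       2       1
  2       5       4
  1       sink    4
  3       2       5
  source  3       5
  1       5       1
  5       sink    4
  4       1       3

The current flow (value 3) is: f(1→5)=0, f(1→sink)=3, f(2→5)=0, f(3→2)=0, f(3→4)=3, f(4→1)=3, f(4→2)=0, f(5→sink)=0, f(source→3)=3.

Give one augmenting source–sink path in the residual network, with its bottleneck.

Residual along source→3→2→5→sink: source→3: 2, 3→2: 5, 2→5: 4, 5→sink: 4.
Bottleneck = min = 2.

source→3→2→5→sink, bottleneck 2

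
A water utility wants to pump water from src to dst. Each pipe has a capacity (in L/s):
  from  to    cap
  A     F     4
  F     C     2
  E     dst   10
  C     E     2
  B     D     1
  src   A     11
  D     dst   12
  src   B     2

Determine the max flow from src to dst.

Augment src→B→D→dst: bottleneck 1. Total 1.
Augment src→A→F→C→E→dst: bottleneck 2. Total 3.
No augmenting path remains in the residual graph.

3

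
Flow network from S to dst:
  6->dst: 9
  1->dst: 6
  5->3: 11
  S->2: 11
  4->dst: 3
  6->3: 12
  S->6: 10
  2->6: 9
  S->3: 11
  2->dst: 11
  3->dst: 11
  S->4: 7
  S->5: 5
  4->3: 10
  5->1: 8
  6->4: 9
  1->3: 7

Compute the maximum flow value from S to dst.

39

Augment S->2->dst: bottleneck 11. Total 11.
Augment S->6->dst: bottleneck 9. Total 20.
Augment S->4->dst: bottleneck 3. Total 23.
Augment S->3->dst: bottleneck 11. Total 34.
Augment S->5->1->dst: bottleneck 5. Total 39.
No augmenting path remains in the residual graph.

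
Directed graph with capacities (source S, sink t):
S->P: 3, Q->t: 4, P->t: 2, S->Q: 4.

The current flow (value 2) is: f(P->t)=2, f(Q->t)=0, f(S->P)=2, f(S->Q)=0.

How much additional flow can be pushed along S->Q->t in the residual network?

Residual capacities along the path: S->Q: 4, Q->t: 4.
Minimum is 4.

4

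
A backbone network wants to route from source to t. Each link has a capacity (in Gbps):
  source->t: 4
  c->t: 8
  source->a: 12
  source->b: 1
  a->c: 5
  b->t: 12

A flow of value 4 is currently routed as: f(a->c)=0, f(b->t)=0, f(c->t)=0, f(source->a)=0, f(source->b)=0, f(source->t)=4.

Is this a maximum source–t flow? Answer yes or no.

No

Residual path source->b->t has bottleneck 1 > 0.
Pushing 1 along it raises the flow to 5, so the given flow is not maximum.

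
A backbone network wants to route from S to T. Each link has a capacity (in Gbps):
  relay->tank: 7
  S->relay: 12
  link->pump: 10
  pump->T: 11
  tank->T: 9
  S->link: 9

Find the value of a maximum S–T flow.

16

Augment S->relay->tank->T: bottleneck 7. Total 7.
Augment S->link->pump->T: bottleneck 9. Total 16.
No augmenting path remains in the residual graph.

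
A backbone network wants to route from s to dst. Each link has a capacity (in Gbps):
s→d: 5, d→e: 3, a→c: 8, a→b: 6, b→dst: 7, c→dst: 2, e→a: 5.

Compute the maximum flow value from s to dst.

Augment s→d→e→a→c→dst: bottleneck 2. Total 2.
Augment s→d→e→a→b→dst: bottleneck 1. Total 3.
No augmenting path remains in the residual graph.

3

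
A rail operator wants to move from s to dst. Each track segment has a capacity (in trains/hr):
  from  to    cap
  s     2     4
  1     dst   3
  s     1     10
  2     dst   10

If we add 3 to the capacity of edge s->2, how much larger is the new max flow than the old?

Original max flow = 7.
After raising cap(s->2), augmenting paths through that edge carry 3 more units.
New max flow = 10. Increase = 3.

3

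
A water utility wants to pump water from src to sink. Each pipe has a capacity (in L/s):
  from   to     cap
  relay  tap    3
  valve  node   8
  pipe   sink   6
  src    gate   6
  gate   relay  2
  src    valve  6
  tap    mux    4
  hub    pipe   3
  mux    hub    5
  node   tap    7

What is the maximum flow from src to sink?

Augment src->gate->relay->tap->mux->hub->pipe->sink: bottleneck 2. Total 2.
Augment src->valve->node->tap->mux->hub->pipe->sink: bottleneck 1. Total 3.
No augmenting path remains in the residual graph.

3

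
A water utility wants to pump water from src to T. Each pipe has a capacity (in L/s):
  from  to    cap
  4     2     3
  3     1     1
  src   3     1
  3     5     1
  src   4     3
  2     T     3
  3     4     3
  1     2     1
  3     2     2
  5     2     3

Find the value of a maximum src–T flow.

Augment src→3→2→T: bottleneck 1. Total 1.
Augment src→4→2→T: bottleneck 2. Total 3.
No augmenting path remains in the residual graph.

3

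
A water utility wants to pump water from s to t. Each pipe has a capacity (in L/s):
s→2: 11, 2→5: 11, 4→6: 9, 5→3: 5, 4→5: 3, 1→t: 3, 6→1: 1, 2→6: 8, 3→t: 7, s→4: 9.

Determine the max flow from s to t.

6

Augment s→2→6→1→t: bottleneck 1. Total 1.
Augment s→2→5→3→t: bottleneck 5. Total 6.
No augmenting path remains in the residual graph.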